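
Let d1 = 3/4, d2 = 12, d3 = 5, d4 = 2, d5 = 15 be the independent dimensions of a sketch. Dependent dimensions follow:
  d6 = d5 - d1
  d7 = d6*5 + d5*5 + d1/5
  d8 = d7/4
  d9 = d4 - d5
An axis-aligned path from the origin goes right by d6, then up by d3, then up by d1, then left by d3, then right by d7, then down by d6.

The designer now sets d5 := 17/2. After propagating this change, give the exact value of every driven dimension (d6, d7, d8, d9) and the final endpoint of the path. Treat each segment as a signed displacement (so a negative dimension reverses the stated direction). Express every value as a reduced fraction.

d6 = 31/4
d7 = 407/5
d8 = 407/20
d9 = -13/2
endpoint = (1683/20, -2)

Apply edit: d5 := 17/2
  d6 = d5 - d1 = 31/4
  d7 = d6*5 + d5*5 + d1/5 = 407/5
  d8 = d7/4 = 407/20
  d9 = d4 - d5 = -13/2
Walk from origin (0, 0):
  seg 1: right by d6 = 31/4 → (31/4, 0)
  seg 2: up by d3 = 5 → (31/4, 5)
  seg 3: up by d1 = 3/4 → (31/4, 23/4)
  seg 4: left by d3 = 5 → (11/4, 23/4)
  seg 5: right by d7 = 407/5 → (1683/20, 23/4)
  seg 6: down by d6 = 31/4 → (1683/20, -2)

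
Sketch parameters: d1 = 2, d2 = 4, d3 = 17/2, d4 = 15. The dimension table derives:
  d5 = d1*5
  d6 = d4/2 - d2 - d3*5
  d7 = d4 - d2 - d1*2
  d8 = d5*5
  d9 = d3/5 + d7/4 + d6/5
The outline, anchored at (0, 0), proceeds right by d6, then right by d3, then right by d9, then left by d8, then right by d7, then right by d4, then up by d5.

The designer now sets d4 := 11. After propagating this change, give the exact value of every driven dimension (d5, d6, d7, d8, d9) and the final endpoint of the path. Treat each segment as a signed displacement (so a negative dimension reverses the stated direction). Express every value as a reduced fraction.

Apply edit: d4 := 11
  d5 = d1*5 = 10
  d6 = d4/2 - d2 - d3*5 = -41
  d7 = d4 - d2 - d1*2 = 3
  d8 = d5*5 = 50
  d9 = d3/5 + d7/4 + d6/5 = -23/4
Walk from origin (0, 0):
  seg 1: right by d6 = -41 → (-41, 0)
  seg 2: right by d3 = 17/2 → (-65/2, 0)
  seg 3: right by d9 = -23/4 → (-153/4, 0)
  seg 4: left by d8 = 50 → (-353/4, 0)
  seg 5: right by d7 = 3 → (-341/4, 0)
  seg 6: right by d4 = 11 → (-297/4, 0)
  seg 7: up by d5 = 10 → (-297/4, 10)

d5 = 10
d6 = -41
d7 = 3
d8 = 50
d9 = -23/4
endpoint = (-297/4, 10)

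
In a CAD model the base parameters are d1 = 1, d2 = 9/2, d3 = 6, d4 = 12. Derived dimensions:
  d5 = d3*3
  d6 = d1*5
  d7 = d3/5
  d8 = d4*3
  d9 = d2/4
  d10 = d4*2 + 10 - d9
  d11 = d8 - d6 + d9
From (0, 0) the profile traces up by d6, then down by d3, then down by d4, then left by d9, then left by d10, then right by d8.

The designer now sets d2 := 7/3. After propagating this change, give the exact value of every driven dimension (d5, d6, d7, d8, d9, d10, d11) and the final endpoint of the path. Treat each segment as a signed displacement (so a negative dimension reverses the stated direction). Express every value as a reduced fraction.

d5 = 18
d6 = 5
d7 = 6/5
d8 = 36
d9 = 7/12
d10 = 401/12
d11 = 379/12
endpoint = (2, -13)

Apply edit: d2 := 7/3
  d5 = d3*3 = 18
  d6 = d1*5 = 5
  d7 = d3/5 = 6/5
  d8 = d4*3 = 36
  d9 = d2/4 = 7/12
  d10 = d4*2 + 10 - d9 = 401/12
  d11 = d8 - d6 + d9 = 379/12
Walk from origin (0, 0):
  seg 1: up by d6 = 5 → (0, 5)
  seg 2: down by d3 = 6 → (0, -1)
  seg 3: down by d4 = 12 → (0, -13)
  seg 4: left by d9 = 7/12 → (-7/12, -13)
  seg 5: left by d10 = 401/12 → (-34, -13)
  seg 6: right by d8 = 36 → (2, -13)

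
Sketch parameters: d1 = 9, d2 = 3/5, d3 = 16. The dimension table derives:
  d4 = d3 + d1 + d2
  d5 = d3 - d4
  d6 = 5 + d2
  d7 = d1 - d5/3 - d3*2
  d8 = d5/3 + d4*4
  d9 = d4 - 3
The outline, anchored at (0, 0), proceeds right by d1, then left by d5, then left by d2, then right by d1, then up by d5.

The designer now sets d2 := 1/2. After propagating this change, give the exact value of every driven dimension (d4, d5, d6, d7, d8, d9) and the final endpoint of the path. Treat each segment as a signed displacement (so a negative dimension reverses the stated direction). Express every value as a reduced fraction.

d4 = 51/2
d5 = -19/2
d6 = 11/2
d7 = -119/6
d8 = 593/6
d9 = 45/2
endpoint = (27, -19/2)

Apply edit: d2 := 1/2
  d4 = d3 + d1 + d2 = 51/2
  d5 = d3 - d4 = -19/2
  d6 = 5 + d2 = 11/2
  d7 = d1 - d5/3 - d3*2 = -119/6
  d8 = d5/3 + d4*4 = 593/6
  d9 = d4 - 3 = 45/2
Walk from origin (0, 0):
  seg 1: right by d1 = 9 → (9, 0)
  seg 2: left by d5 = -19/2 → (37/2, 0)
  seg 3: left by d2 = 1/2 → (18, 0)
  seg 4: right by d1 = 9 → (27, 0)
  seg 5: up by d5 = -19/2 → (27, -19/2)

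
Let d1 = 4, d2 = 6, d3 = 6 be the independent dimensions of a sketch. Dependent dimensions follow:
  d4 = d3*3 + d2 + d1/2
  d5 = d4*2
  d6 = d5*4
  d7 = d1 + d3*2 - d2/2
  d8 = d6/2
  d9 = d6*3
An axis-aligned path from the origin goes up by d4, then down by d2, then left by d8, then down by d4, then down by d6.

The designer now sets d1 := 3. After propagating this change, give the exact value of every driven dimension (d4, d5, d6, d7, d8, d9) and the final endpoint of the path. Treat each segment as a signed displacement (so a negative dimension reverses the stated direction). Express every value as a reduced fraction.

Apply edit: d1 := 3
  d4 = d3*3 + d2 + d1/2 = 51/2
  d5 = d4*2 = 51
  d6 = d5*4 = 204
  d7 = d1 + d3*2 - d2/2 = 12
  d8 = d6/2 = 102
  d9 = d6*3 = 612
Walk from origin (0, 0):
  seg 1: up by d4 = 51/2 → (0, 51/2)
  seg 2: down by d2 = 6 → (0, 39/2)
  seg 3: left by d8 = 102 → (-102, 39/2)
  seg 4: down by d4 = 51/2 → (-102, -6)
  seg 5: down by d6 = 204 → (-102, -210)

d4 = 51/2
d5 = 51
d6 = 204
d7 = 12
d8 = 102
d9 = 612
endpoint = (-102, -210)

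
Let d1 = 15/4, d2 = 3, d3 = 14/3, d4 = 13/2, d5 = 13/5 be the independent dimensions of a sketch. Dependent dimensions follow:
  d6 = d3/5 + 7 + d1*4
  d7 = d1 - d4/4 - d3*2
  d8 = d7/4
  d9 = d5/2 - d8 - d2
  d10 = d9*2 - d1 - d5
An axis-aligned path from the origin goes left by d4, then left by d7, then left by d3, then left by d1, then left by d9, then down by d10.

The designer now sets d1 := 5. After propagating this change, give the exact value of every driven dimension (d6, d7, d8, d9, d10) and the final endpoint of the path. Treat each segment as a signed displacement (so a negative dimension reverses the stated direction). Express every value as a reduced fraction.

Apply edit: d1 := 5
  d6 = d3/5 + 7 + d1*4 = 419/15
  d7 = d1 - d4/4 - d3*2 = -143/24
  d8 = d7/4 = -143/96
  d9 = d5/2 - d8 - d2 = -101/480
  d10 = d9*2 - d1 - d5 = -385/48
Walk from origin (0, 0):
  seg 1: left by d4 = 13/2 → (-13/2, 0)
  seg 2: left by d7 = -143/24 → (-13/24, 0)
  seg 3: left by d3 = 14/3 → (-125/24, 0)
  seg 4: left by d1 = 5 → (-245/24, 0)
  seg 5: left by d9 = -101/480 → (-4799/480, 0)
  seg 6: down by d10 = -385/48 → (-4799/480, 385/48)

d6 = 419/15
d7 = -143/24
d8 = -143/96
d9 = -101/480
d10 = -385/48
endpoint = (-4799/480, 385/48)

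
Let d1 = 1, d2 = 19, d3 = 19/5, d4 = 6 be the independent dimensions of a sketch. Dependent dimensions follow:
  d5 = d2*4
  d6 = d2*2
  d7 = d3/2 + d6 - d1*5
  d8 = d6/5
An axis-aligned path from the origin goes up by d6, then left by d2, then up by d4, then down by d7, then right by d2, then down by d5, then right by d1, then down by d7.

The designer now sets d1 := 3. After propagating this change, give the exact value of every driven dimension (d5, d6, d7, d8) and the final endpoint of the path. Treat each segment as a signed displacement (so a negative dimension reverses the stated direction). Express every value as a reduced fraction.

Apply edit: d1 := 3
  d5 = d2*4 = 76
  d6 = d2*2 = 38
  d7 = d3/2 + d6 - d1*5 = 249/10
  d8 = d6/5 = 38/5
Walk from origin (0, 0):
  seg 1: up by d6 = 38 → (0, 38)
  seg 2: left by d2 = 19 → (-19, 38)
  seg 3: up by d4 = 6 → (-19, 44)
  seg 4: down by d7 = 249/10 → (-19, 191/10)
  seg 5: right by d2 = 19 → (0, 191/10)
  seg 6: down by d5 = 76 → (0, -569/10)
  seg 7: right by d1 = 3 → (3, -569/10)
  seg 8: down by d7 = 249/10 → (3, -409/5)

d5 = 76
d6 = 38
d7 = 249/10
d8 = 38/5
endpoint = (3, -409/5)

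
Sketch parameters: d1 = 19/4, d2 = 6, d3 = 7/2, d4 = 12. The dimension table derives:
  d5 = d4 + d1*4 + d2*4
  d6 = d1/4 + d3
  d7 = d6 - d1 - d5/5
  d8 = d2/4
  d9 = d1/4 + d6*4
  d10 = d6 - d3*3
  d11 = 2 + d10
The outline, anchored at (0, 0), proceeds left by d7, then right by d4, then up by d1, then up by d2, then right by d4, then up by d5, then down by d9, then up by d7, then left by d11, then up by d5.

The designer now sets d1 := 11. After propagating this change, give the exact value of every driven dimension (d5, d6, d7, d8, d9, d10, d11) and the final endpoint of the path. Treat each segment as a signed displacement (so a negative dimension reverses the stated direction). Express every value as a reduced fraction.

Apply edit: d1 := 11
  d5 = d4 + d1*4 + d2*4 = 80
  d6 = d1/4 + d3 = 25/4
  d7 = d6 - d1 - d5/5 = -83/4
  d8 = d2/4 = 3/2
  d9 = d1/4 + d6*4 = 111/4
  d10 = d6 - d3*3 = -17/4
  d11 = 2 + d10 = -9/4
Walk from origin (0, 0):
  seg 1: left by d7 = -83/4 → (83/4, 0)
  seg 2: right by d4 = 12 → (131/4, 0)
  seg 3: up by d1 = 11 → (131/4, 11)
  seg 4: up by d2 = 6 → (131/4, 17)
  seg 5: right by d4 = 12 → (179/4, 17)
  seg 6: up by d5 = 80 → (179/4, 97)
  seg 7: down by d9 = 111/4 → (179/4, 277/4)
  seg 8: up by d7 = -83/4 → (179/4, 97/2)
  seg 9: left by d11 = -9/4 → (47, 97/2)
  seg 10: up by d5 = 80 → (47, 257/2)

d5 = 80
d6 = 25/4
d7 = -83/4
d8 = 3/2
d9 = 111/4
d10 = -17/4
d11 = -9/4
endpoint = (47, 257/2)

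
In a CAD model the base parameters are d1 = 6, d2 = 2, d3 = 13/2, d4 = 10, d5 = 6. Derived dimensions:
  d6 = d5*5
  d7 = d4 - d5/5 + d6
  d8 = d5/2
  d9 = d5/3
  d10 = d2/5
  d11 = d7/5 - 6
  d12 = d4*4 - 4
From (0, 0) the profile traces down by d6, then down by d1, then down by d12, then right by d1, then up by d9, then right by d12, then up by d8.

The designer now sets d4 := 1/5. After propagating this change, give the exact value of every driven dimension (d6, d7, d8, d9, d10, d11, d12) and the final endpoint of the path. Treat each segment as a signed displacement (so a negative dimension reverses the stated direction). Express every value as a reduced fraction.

d6 = 30
d7 = 29
d8 = 3
d9 = 2
d10 = 2/5
d11 = -1/5
d12 = -16/5
endpoint = (14/5, -139/5)

Apply edit: d4 := 1/5
  d6 = d5*5 = 30
  d7 = d4 - d5/5 + d6 = 29
  d8 = d5/2 = 3
  d9 = d5/3 = 2
  d10 = d2/5 = 2/5
  d11 = d7/5 - 6 = -1/5
  d12 = d4*4 - 4 = -16/5
Walk from origin (0, 0):
  seg 1: down by d6 = 30 → (0, -30)
  seg 2: down by d1 = 6 → (0, -36)
  seg 3: down by d12 = -16/5 → (0, -164/5)
  seg 4: right by d1 = 6 → (6, -164/5)
  seg 5: up by d9 = 2 → (6, -154/5)
  seg 6: right by d12 = -16/5 → (14/5, -154/5)
  seg 7: up by d8 = 3 → (14/5, -139/5)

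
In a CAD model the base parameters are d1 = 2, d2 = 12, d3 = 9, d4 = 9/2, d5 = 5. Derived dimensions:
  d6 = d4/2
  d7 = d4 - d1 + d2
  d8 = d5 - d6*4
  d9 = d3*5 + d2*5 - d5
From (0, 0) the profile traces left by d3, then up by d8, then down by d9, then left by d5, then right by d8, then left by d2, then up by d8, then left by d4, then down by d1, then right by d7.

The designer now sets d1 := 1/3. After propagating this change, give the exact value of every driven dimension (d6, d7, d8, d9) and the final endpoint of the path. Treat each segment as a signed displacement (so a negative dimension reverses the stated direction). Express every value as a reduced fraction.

Apply edit: d1 := 1/3
  d6 = d4/2 = 9/4
  d7 = d4 - d1 + d2 = 97/6
  d8 = d5 - d6*4 = -4
  d9 = d3*5 + d2*5 - d5 = 100
Walk from origin (0, 0):
  seg 1: left by d3 = 9 → (-9, 0)
  seg 2: up by d8 = -4 → (-9, -4)
  seg 3: down by d9 = 100 → (-9, -104)
  seg 4: left by d5 = 5 → (-14, -104)
  seg 5: right by d8 = -4 → (-18, -104)
  seg 6: left by d2 = 12 → (-30, -104)
  seg 7: up by d8 = -4 → (-30, -108)
  seg 8: left by d4 = 9/2 → (-69/2, -108)
  seg 9: down by d1 = 1/3 → (-69/2, -325/3)
  seg 10: right by d7 = 97/6 → (-55/3, -325/3)

d6 = 9/4
d7 = 97/6
d8 = -4
d9 = 100
endpoint = (-55/3, -325/3)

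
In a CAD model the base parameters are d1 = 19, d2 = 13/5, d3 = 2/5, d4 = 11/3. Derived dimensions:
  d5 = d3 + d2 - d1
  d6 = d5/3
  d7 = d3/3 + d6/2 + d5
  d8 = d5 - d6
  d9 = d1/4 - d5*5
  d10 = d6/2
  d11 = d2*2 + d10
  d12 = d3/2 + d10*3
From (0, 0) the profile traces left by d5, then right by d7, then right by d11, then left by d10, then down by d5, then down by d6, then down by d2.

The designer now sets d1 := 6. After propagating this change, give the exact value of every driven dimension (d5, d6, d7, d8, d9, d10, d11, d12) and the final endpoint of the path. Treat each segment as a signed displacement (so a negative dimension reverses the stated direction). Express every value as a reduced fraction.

d5 = -3
d6 = -1
d7 = -101/30
d8 = -2
d9 = 33/2
d10 = -1/2
d11 = 47/10
d12 = -13/10
endpoint = (29/6, 7/5)

Apply edit: d1 := 6
  d5 = d3 + d2 - d1 = -3
  d6 = d5/3 = -1
  d7 = d3/3 + d6/2 + d5 = -101/30
  d8 = d5 - d6 = -2
  d9 = d1/4 - d5*5 = 33/2
  d10 = d6/2 = -1/2
  d11 = d2*2 + d10 = 47/10
  d12 = d3/2 + d10*3 = -13/10
Walk from origin (0, 0):
  seg 1: left by d5 = -3 → (3, 0)
  seg 2: right by d7 = -101/30 → (-11/30, 0)
  seg 3: right by d11 = 47/10 → (13/3, 0)
  seg 4: left by d10 = -1/2 → (29/6, 0)
  seg 5: down by d5 = -3 → (29/6, 3)
  seg 6: down by d6 = -1 → (29/6, 4)
  seg 7: down by d2 = 13/5 → (29/6, 7/5)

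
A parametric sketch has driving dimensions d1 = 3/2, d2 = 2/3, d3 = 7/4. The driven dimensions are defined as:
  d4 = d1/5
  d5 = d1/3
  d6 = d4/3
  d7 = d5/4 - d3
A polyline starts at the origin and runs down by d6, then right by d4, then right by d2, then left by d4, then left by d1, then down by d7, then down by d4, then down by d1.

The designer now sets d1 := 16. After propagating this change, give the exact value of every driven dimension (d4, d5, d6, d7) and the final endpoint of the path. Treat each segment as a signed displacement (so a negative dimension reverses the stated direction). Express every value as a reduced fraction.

Apply edit: d1 := 16
  d4 = d1/5 = 16/5
  d5 = d1/3 = 16/3
  d6 = d4/3 = 16/15
  d7 = d5/4 - d3 = -5/12
Walk from origin (0, 0):
  seg 1: down by d6 = 16/15 → (0, -16/15)
  seg 2: right by d4 = 16/5 → (16/5, -16/15)
  seg 3: right by d2 = 2/3 → (58/15, -16/15)
  seg 4: left by d4 = 16/5 → (2/3, -16/15)
  seg 5: left by d1 = 16 → (-46/3, -16/15)
  seg 6: down by d7 = -5/12 → (-46/3, -13/20)
  seg 7: down by d4 = 16/5 → (-46/3, -77/20)
  seg 8: down by d1 = 16 → (-46/3, -397/20)

d4 = 16/5
d5 = 16/3
d6 = 16/15
d7 = -5/12
endpoint = (-46/3, -397/20)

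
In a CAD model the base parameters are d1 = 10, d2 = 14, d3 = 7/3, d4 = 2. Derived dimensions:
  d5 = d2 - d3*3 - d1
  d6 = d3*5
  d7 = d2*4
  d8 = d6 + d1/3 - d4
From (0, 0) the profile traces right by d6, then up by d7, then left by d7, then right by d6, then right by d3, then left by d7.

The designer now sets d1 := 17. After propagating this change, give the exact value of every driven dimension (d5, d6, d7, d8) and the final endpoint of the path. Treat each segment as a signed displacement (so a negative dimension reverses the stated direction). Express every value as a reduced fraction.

d5 = -10
d6 = 35/3
d7 = 56
d8 = 46/3
endpoint = (-259/3, 56)

Apply edit: d1 := 17
  d5 = d2 - d3*3 - d1 = -10
  d6 = d3*5 = 35/3
  d7 = d2*4 = 56
  d8 = d6 + d1/3 - d4 = 46/3
Walk from origin (0, 0):
  seg 1: right by d6 = 35/3 → (35/3, 0)
  seg 2: up by d7 = 56 → (35/3, 56)
  seg 3: left by d7 = 56 → (-133/3, 56)
  seg 4: right by d6 = 35/3 → (-98/3, 56)
  seg 5: right by d3 = 7/3 → (-91/3, 56)
  seg 6: left by d7 = 56 → (-259/3, 56)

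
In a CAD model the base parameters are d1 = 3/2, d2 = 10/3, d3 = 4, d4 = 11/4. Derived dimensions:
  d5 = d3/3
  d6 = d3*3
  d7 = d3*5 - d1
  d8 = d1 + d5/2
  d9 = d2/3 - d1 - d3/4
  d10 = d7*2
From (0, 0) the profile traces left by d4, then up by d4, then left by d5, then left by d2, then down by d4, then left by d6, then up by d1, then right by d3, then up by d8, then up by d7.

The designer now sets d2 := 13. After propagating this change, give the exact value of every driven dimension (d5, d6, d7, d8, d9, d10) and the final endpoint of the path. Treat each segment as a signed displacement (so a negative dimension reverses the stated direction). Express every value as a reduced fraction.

Apply edit: d2 := 13
  d5 = d3/3 = 4/3
  d6 = d3*3 = 12
  d7 = d3*5 - d1 = 37/2
  d8 = d1 + d5/2 = 13/6
  d9 = d2/3 - d1 - d3/4 = 11/6
  d10 = d7*2 = 37
Walk from origin (0, 0):
  seg 1: left by d4 = 11/4 → (-11/4, 0)
  seg 2: up by d4 = 11/4 → (-11/4, 11/4)
  seg 3: left by d5 = 4/3 → (-49/12, 11/4)
  seg 4: left by d2 = 13 → (-205/12, 11/4)
  seg 5: down by d4 = 11/4 → (-205/12, 0)
  seg 6: left by d6 = 12 → (-349/12, 0)
  seg 7: up by d1 = 3/2 → (-349/12, 3/2)
  seg 8: right by d3 = 4 → (-301/12, 3/2)
  seg 9: up by d8 = 13/6 → (-301/12, 11/3)
  seg 10: up by d7 = 37/2 → (-301/12, 133/6)

d5 = 4/3
d6 = 12
d7 = 37/2
d8 = 13/6
d9 = 11/6
d10 = 37
endpoint = (-301/12, 133/6)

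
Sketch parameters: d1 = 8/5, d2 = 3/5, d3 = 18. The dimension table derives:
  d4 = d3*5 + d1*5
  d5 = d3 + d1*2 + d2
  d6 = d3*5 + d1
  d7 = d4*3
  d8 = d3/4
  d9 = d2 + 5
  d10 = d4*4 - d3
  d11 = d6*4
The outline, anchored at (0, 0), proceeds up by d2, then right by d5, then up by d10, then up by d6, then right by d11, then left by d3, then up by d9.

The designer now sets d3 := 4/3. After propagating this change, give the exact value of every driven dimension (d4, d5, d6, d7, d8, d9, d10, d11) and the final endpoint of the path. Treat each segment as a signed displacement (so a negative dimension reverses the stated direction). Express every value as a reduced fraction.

Apply edit: d3 := 4/3
  d4 = d3*5 + d1*5 = 44/3
  d5 = d3 + d1*2 + d2 = 77/15
  d6 = d3*5 + d1 = 124/15
  d7 = d4*3 = 44
  d8 = d3/4 = 1/3
  d9 = d2 + 5 = 28/5
  d10 = d4*4 - d3 = 172/3
  d11 = d6*4 = 496/15
Walk from origin (0, 0):
  seg 1: up by d2 = 3/5 → (0, 3/5)
  seg 2: right by d5 = 77/15 → (77/15, 3/5)
  seg 3: up by d10 = 172/3 → (77/15, 869/15)
  seg 4: up by d6 = 124/15 → (77/15, 331/5)
  seg 5: right by d11 = 496/15 → (191/5, 331/5)
  seg 6: left by d3 = 4/3 → (553/15, 331/5)
  seg 7: up by d9 = 28/5 → (553/15, 359/5)

d4 = 44/3
d5 = 77/15
d6 = 124/15
d7 = 44
d8 = 1/3
d9 = 28/5
d10 = 172/3
d11 = 496/15
endpoint = (553/15, 359/5)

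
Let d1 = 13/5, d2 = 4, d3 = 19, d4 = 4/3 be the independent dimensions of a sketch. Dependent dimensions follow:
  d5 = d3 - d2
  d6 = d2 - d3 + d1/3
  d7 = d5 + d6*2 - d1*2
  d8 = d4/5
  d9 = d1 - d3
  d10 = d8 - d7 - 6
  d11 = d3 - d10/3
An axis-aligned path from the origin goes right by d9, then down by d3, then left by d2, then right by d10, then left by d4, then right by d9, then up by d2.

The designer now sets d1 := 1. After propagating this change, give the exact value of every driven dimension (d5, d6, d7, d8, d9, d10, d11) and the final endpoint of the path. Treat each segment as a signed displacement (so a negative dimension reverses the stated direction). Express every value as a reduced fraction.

d5 = 15
d6 = -44/3
d7 = -49/3
d8 = 4/15
d9 = -18
d10 = 53/5
d11 = 232/15
endpoint = (-461/15, -15)

Apply edit: d1 := 1
  d5 = d3 - d2 = 15
  d6 = d2 - d3 + d1/3 = -44/3
  d7 = d5 + d6*2 - d1*2 = -49/3
  d8 = d4/5 = 4/15
  d9 = d1 - d3 = -18
  d10 = d8 - d7 - 6 = 53/5
  d11 = d3 - d10/3 = 232/15
Walk from origin (0, 0):
  seg 1: right by d9 = -18 → (-18, 0)
  seg 2: down by d3 = 19 → (-18, -19)
  seg 3: left by d2 = 4 → (-22, -19)
  seg 4: right by d10 = 53/5 → (-57/5, -19)
  seg 5: left by d4 = 4/3 → (-191/15, -19)
  seg 6: right by d9 = -18 → (-461/15, -19)
  seg 7: up by d2 = 4 → (-461/15, -15)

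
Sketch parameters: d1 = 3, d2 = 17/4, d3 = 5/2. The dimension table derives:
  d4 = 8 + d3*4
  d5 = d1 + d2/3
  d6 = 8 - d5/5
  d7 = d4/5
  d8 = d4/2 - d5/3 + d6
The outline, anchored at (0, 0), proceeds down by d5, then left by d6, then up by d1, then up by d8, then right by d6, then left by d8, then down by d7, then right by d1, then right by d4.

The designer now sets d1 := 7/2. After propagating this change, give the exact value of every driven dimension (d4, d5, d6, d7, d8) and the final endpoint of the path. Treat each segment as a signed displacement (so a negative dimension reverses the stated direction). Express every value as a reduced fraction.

Apply edit: d1 := 7/2
  d4 = 8 + d3*4 = 18
  d5 = d1 + d2/3 = 59/12
  d6 = 8 - d5/5 = 421/60
  d7 = d4/5 = 18/5
  d8 = d4/2 - d5/3 + d6 = 647/45
Walk from origin (0, 0):
  seg 1: down by d5 = 59/12 → (0, -59/12)
  seg 2: left by d6 = 421/60 → (-421/60, -59/12)
  seg 3: up by d1 = 7/2 → (-421/60, -17/12)
  seg 4: up by d8 = 647/45 → (-421/60, 2333/180)
  seg 5: right by d6 = 421/60 → (0, 2333/180)
  seg 6: left by d8 = 647/45 → (-647/45, 2333/180)
  seg 7: down by d7 = 18/5 → (-647/45, 337/36)
  seg 8: right by d1 = 7/2 → (-979/90, 337/36)
  seg 9: right by d4 = 18 → (641/90, 337/36)

d4 = 18
d5 = 59/12
d6 = 421/60
d7 = 18/5
d8 = 647/45
endpoint = (641/90, 337/36)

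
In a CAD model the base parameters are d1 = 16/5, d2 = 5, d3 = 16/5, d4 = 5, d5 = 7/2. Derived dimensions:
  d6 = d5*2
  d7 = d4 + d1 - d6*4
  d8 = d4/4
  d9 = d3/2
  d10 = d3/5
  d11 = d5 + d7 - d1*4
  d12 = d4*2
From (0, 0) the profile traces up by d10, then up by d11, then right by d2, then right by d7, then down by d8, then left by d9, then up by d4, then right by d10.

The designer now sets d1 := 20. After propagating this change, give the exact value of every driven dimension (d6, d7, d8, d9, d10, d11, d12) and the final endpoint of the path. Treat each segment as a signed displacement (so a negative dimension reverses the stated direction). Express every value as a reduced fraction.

Apply edit: d1 := 20
  d6 = d5*2 = 7
  d7 = d4 + d1 - d6*4 = -3
  d8 = d4/4 = 5/4
  d9 = d3/2 = 8/5
  d10 = d3/5 = 16/25
  d11 = d5 + d7 - d1*4 = -159/2
  d12 = d4*2 = 10
Walk from origin (0, 0):
  seg 1: up by d10 = 16/25 → (0, 16/25)
  seg 2: up by d11 = -159/2 → (0, -3943/50)
  seg 3: right by d2 = 5 → (5, -3943/50)
  seg 4: right by d7 = -3 → (2, -3943/50)
  seg 5: down by d8 = 5/4 → (2, -8011/100)
  seg 6: left by d9 = 8/5 → (2/5, -8011/100)
  seg 7: up by d4 = 5 → (2/5, -7511/100)
  seg 8: right by d10 = 16/25 → (26/25, -7511/100)

d6 = 7
d7 = -3
d8 = 5/4
d9 = 8/5
d10 = 16/25
d11 = -159/2
d12 = 10
endpoint = (26/25, -7511/100)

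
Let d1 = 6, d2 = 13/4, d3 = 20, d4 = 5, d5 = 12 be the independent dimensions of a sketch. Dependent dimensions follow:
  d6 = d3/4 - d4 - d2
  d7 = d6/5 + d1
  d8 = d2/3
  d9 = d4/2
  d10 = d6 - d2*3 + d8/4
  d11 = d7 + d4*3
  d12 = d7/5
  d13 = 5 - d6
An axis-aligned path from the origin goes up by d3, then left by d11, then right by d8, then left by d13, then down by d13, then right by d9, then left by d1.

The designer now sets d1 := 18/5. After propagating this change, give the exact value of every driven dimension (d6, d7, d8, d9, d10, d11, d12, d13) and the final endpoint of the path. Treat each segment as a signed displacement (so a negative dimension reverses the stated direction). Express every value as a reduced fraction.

d6 = -13/4
d7 = 59/20
d8 = 13/12
d9 = 5/2
d10 = -611/48
d11 = 359/20
d12 = 59/100
d13 = 33/4
endpoint = (-1573/60, 47/4)

Apply edit: d1 := 18/5
  d6 = d3/4 - d4 - d2 = -13/4
  d7 = d6/5 + d1 = 59/20
  d8 = d2/3 = 13/12
  d9 = d4/2 = 5/2
  d10 = d6 - d2*3 + d8/4 = -611/48
  d11 = d7 + d4*3 = 359/20
  d12 = d7/5 = 59/100
  d13 = 5 - d6 = 33/4
Walk from origin (0, 0):
  seg 1: up by d3 = 20 → (0, 20)
  seg 2: left by d11 = 359/20 → (-359/20, 20)
  seg 3: right by d8 = 13/12 → (-253/15, 20)
  seg 4: left by d13 = 33/4 → (-1507/60, 20)
  seg 5: down by d13 = 33/4 → (-1507/60, 47/4)
  seg 6: right by d9 = 5/2 → (-1357/60, 47/4)
  seg 7: left by d1 = 18/5 → (-1573/60, 47/4)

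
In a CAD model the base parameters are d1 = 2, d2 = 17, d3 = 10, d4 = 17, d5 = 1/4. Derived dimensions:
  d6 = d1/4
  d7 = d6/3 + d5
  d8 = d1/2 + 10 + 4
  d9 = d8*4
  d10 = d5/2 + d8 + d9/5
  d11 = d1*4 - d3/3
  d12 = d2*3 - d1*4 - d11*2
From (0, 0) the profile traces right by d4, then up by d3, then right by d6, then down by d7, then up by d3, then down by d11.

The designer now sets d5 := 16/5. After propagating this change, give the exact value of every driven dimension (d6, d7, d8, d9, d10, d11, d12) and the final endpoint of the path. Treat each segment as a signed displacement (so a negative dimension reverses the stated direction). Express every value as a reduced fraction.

Apply edit: d5 := 16/5
  d6 = d1/4 = 1/2
  d7 = d6/3 + d5 = 101/30
  d8 = d1/2 + 10 + 4 = 15
  d9 = d8*4 = 60
  d10 = d5/2 + d8 + d9/5 = 143/5
  d11 = d1*4 - d3/3 = 14/3
  d12 = d2*3 - d1*4 - d11*2 = 101/3
Walk from origin (0, 0):
  seg 1: right by d4 = 17 → (17, 0)
  seg 2: up by d3 = 10 → (17, 10)
  seg 3: right by d6 = 1/2 → (35/2, 10)
  seg 4: down by d7 = 101/30 → (35/2, 199/30)
  seg 5: up by d3 = 10 → (35/2, 499/30)
  seg 6: down by d11 = 14/3 → (35/2, 359/30)

d6 = 1/2
d7 = 101/30
d8 = 15
d9 = 60
d10 = 143/5
d11 = 14/3
d12 = 101/3
endpoint = (35/2, 359/30)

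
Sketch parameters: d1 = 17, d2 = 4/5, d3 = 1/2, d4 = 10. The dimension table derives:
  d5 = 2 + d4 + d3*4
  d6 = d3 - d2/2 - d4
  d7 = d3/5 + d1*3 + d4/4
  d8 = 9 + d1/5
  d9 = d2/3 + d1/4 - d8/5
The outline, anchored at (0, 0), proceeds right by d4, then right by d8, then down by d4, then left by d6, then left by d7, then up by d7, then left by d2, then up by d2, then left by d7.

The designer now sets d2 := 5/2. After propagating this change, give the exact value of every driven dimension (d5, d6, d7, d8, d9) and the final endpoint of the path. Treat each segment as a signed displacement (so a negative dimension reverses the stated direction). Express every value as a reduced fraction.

Apply edit: d2 := 5/2
  d5 = 2 + d4 + d3*4 = 14
  d6 = d3 - d2/2 - d4 = -43/4
  d7 = d3/5 + d1*3 + d4/4 = 268/5
  d8 = 9 + d1/5 = 62/5
  d9 = d2/3 + d1/4 - d8/5 = 781/300
Walk from origin (0, 0):
  seg 1: right by d4 = 10 → (10, 0)
  seg 2: right by d8 = 62/5 → (112/5, 0)
  seg 3: down by d4 = 10 → (112/5, -10)
  seg 4: left by d6 = -43/4 → (663/20, -10)
  seg 5: left by d7 = 268/5 → (-409/20, -10)
  seg 6: up by d7 = 268/5 → (-409/20, 218/5)
  seg 7: left by d2 = 5/2 → (-459/20, 218/5)
  seg 8: up by d2 = 5/2 → (-459/20, 461/10)
  seg 9: left by d7 = 268/5 → (-1531/20, 461/10)

d5 = 14
d6 = -43/4
d7 = 268/5
d8 = 62/5
d9 = 781/300
endpoint = (-1531/20, 461/10)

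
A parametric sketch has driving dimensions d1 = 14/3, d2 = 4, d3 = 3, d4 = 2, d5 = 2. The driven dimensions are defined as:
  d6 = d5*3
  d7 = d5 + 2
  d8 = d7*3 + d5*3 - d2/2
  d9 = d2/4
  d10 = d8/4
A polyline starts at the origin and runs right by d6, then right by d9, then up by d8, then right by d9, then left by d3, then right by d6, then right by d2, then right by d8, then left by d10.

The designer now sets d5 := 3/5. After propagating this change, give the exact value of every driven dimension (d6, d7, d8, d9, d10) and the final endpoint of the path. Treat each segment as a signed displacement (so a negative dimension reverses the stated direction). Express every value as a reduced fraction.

d6 = 9/5
d7 = 13/5
d8 = 38/5
d9 = 1
d10 = 19/10
endpoint = (123/10, 38/5)

Apply edit: d5 := 3/5
  d6 = d5*3 = 9/5
  d7 = d5 + 2 = 13/5
  d8 = d7*3 + d5*3 - d2/2 = 38/5
  d9 = d2/4 = 1
  d10 = d8/4 = 19/10
Walk from origin (0, 0):
  seg 1: right by d6 = 9/5 → (9/5, 0)
  seg 2: right by d9 = 1 → (14/5, 0)
  seg 3: up by d8 = 38/5 → (14/5, 38/5)
  seg 4: right by d9 = 1 → (19/5, 38/5)
  seg 5: left by d3 = 3 → (4/5, 38/5)
  seg 6: right by d6 = 9/5 → (13/5, 38/5)
  seg 7: right by d2 = 4 → (33/5, 38/5)
  seg 8: right by d8 = 38/5 → (71/5, 38/5)
  seg 9: left by d10 = 19/10 → (123/10, 38/5)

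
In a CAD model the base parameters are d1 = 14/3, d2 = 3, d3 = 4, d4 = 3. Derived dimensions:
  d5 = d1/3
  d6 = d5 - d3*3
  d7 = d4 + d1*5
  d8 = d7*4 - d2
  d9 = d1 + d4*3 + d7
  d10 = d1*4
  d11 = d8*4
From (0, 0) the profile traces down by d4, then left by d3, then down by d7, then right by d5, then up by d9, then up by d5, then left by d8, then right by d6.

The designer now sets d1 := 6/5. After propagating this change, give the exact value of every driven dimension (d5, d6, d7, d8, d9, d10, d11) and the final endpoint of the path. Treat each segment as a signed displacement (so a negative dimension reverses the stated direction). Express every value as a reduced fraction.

d5 = 2/5
d6 = -58/5
d7 = 9
d8 = 33
d9 = 96/5
d10 = 24/5
d11 = 132
endpoint = (-241/5, 38/5)

Apply edit: d1 := 6/5
  d5 = d1/3 = 2/5
  d6 = d5 - d3*3 = -58/5
  d7 = d4 + d1*5 = 9
  d8 = d7*4 - d2 = 33
  d9 = d1 + d4*3 + d7 = 96/5
  d10 = d1*4 = 24/5
  d11 = d8*4 = 132
Walk from origin (0, 0):
  seg 1: down by d4 = 3 → (0, -3)
  seg 2: left by d3 = 4 → (-4, -3)
  seg 3: down by d7 = 9 → (-4, -12)
  seg 4: right by d5 = 2/5 → (-18/5, -12)
  seg 5: up by d9 = 96/5 → (-18/5, 36/5)
  seg 6: up by d5 = 2/5 → (-18/5, 38/5)
  seg 7: left by d8 = 33 → (-183/5, 38/5)
  seg 8: right by d6 = -58/5 → (-241/5, 38/5)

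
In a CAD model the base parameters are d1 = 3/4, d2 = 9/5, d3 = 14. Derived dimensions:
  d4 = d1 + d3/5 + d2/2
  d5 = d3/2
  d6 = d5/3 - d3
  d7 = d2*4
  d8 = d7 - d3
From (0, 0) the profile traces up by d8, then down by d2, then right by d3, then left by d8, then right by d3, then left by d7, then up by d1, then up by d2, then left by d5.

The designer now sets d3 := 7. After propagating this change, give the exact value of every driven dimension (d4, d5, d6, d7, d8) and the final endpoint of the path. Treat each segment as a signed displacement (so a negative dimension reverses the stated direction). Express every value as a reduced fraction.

Apply edit: d3 := 7
  d4 = d1 + d3/5 + d2/2 = 61/20
  d5 = d3/2 = 7/2
  d6 = d5/3 - d3 = -35/6
  d7 = d2*4 = 36/5
  d8 = d7 - d3 = 1/5
Walk from origin (0, 0):
  seg 1: up by d8 = 1/5 → (0, 1/5)
  seg 2: down by d2 = 9/5 → (0, -8/5)
  seg 3: right by d3 = 7 → (7, -8/5)
  seg 4: left by d8 = 1/5 → (34/5, -8/5)
  seg 5: right by d3 = 7 → (69/5, -8/5)
  seg 6: left by d7 = 36/5 → (33/5, -8/5)
  seg 7: up by d1 = 3/4 → (33/5, -17/20)
  seg 8: up by d2 = 9/5 → (33/5, 19/20)
  seg 9: left by d5 = 7/2 → (31/10, 19/20)

d4 = 61/20
d5 = 7/2
d6 = -35/6
d7 = 36/5
d8 = 1/5
endpoint = (31/10, 19/20)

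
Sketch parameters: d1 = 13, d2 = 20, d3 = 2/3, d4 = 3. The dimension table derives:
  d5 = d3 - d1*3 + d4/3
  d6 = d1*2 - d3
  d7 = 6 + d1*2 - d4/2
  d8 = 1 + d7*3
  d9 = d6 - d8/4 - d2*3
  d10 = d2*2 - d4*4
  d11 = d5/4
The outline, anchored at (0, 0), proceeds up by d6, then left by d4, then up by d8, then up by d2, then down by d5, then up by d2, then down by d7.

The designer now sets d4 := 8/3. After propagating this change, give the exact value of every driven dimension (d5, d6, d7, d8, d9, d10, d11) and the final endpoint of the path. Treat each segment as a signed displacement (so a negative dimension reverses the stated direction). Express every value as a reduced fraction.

d5 = -337/9
d6 = 76/3
d7 = 92/3
d8 = 93
d9 = -695/12
d10 = 88/3
d11 = -337/36
endpoint = (-8/3, 1486/9)

Apply edit: d4 := 8/3
  d5 = d3 - d1*3 + d4/3 = -337/9
  d6 = d1*2 - d3 = 76/3
  d7 = 6 + d1*2 - d4/2 = 92/3
  d8 = 1 + d7*3 = 93
  d9 = d6 - d8/4 - d2*3 = -695/12
  d10 = d2*2 - d4*4 = 88/3
  d11 = d5/4 = -337/36
Walk from origin (0, 0):
  seg 1: up by d6 = 76/3 → (0, 76/3)
  seg 2: left by d4 = 8/3 → (-8/3, 76/3)
  seg 3: up by d8 = 93 → (-8/3, 355/3)
  seg 4: up by d2 = 20 → (-8/3, 415/3)
  seg 5: down by d5 = -337/9 → (-8/3, 1582/9)
  seg 6: up by d2 = 20 → (-8/3, 1762/9)
  seg 7: down by d7 = 92/3 → (-8/3, 1486/9)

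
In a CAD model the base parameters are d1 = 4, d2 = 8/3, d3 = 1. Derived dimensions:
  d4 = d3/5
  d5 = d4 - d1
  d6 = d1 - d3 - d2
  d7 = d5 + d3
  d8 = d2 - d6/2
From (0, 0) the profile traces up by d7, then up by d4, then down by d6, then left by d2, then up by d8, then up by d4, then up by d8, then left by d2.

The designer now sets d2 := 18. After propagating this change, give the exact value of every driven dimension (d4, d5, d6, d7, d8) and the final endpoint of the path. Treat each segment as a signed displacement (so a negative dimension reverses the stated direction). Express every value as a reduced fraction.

d4 = 1/5
d5 = -19/5
d6 = -15
d7 = -14/5
d8 = 51/2
endpoint = (-36, 318/5)

Apply edit: d2 := 18
  d4 = d3/5 = 1/5
  d5 = d4 - d1 = -19/5
  d6 = d1 - d3 - d2 = -15
  d7 = d5 + d3 = -14/5
  d8 = d2 - d6/2 = 51/2
Walk from origin (0, 0):
  seg 1: up by d7 = -14/5 → (0, -14/5)
  seg 2: up by d4 = 1/5 → (0, -13/5)
  seg 3: down by d6 = -15 → (0, 62/5)
  seg 4: left by d2 = 18 → (-18, 62/5)
  seg 5: up by d8 = 51/2 → (-18, 379/10)
  seg 6: up by d4 = 1/5 → (-18, 381/10)
  seg 7: up by d8 = 51/2 → (-18, 318/5)
  seg 8: left by d2 = 18 → (-36, 318/5)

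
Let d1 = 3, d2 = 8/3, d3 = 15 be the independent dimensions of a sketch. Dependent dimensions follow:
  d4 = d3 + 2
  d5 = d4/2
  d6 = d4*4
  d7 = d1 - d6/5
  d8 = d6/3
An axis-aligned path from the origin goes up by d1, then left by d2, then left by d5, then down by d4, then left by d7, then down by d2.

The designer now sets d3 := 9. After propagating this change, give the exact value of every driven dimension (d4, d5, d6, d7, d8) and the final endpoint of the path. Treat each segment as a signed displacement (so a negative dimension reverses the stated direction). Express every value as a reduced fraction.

Apply edit: d3 := 9
  d4 = d3 + 2 = 11
  d5 = d4/2 = 11/2
  d6 = d4*4 = 44
  d7 = d1 - d6/5 = -29/5
  d8 = d6/3 = 44/3
Walk from origin (0, 0):
  seg 1: up by d1 = 3 → (0, 3)
  seg 2: left by d2 = 8/3 → (-8/3, 3)
  seg 3: left by d5 = 11/2 → (-49/6, 3)
  seg 4: down by d4 = 11 → (-49/6, -8)
  seg 5: left by d7 = -29/5 → (-71/30, -8)
  seg 6: down by d2 = 8/3 → (-71/30, -32/3)

d4 = 11
d5 = 11/2
d6 = 44
d7 = -29/5
d8 = 44/3
endpoint = (-71/30, -32/3)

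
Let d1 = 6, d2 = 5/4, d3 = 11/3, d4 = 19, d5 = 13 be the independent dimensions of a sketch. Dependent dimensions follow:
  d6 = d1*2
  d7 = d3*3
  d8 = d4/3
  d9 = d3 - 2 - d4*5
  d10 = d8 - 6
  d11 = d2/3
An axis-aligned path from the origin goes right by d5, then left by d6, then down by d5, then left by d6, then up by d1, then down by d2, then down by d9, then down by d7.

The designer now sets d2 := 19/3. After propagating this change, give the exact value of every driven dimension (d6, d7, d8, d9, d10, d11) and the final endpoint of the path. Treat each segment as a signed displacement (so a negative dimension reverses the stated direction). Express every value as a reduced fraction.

Apply edit: d2 := 19/3
  d6 = d1*2 = 12
  d7 = d3*3 = 11
  d8 = d4/3 = 19/3
  d9 = d3 - 2 - d4*5 = -280/3
  d10 = d8 - 6 = 1/3
  d11 = d2/3 = 19/9
Walk from origin (0, 0):
  seg 1: right by d5 = 13 → (13, 0)
  seg 2: left by d6 = 12 → (1, 0)
  seg 3: down by d5 = 13 → (1, -13)
  seg 4: left by d6 = 12 → (-11, -13)
  seg 5: up by d1 = 6 → (-11, -7)
  seg 6: down by d2 = 19/3 → (-11, -40/3)
  seg 7: down by d9 = -280/3 → (-11, 80)
  seg 8: down by d7 = 11 → (-11, 69)

d6 = 12
d7 = 11
d8 = 19/3
d9 = -280/3
d10 = 1/3
d11 = 19/9
endpoint = (-11, 69)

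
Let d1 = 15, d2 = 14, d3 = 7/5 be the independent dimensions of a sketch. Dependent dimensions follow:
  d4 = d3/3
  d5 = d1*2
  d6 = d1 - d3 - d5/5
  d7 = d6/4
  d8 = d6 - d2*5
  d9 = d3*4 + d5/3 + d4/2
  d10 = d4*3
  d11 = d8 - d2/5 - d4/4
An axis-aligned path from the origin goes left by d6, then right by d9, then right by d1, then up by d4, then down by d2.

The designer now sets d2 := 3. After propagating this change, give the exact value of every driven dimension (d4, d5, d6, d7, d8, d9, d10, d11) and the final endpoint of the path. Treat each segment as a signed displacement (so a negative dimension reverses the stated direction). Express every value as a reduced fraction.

d4 = 7/15
d5 = 30
d6 = 38/5
d7 = 19/10
d8 = -37/5
d9 = 95/6
d10 = 7/5
d11 = -487/60
endpoint = (697/30, -38/15)

Apply edit: d2 := 3
  d4 = d3/3 = 7/15
  d5 = d1*2 = 30
  d6 = d1 - d3 - d5/5 = 38/5
  d7 = d6/4 = 19/10
  d8 = d6 - d2*5 = -37/5
  d9 = d3*4 + d5/3 + d4/2 = 95/6
  d10 = d4*3 = 7/5
  d11 = d8 - d2/5 - d4/4 = -487/60
Walk from origin (0, 0):
  seg 1: left by d6 = 38/5 → (-38/5, 0)
  seg 2: right by d9 = 95/6 → (247/30, 0)
  seg 3: right by d1 = 15 → (697/30, 0)
  seg 4: up by d4 = 7/15 → (697/30, 7/15)
  seg 5: down by d2 = 3 → (697/30, -38/15)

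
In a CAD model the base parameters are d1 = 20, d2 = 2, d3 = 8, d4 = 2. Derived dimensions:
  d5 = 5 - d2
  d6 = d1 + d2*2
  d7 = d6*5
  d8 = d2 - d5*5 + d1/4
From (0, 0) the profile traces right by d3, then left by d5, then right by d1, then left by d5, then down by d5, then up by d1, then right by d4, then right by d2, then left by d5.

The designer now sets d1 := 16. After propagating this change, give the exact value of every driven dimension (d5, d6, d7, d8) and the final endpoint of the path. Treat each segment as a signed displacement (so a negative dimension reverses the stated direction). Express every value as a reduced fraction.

Apply edit: d1 := 16
  d5 = 5 - d2 = 3
  d6 = d1 + d2*2 = 20
  d7 = d6*5 = 100
  d8 = d2 - d5*5 + d1/4 = -9
Walk from origin (0, 0):
  seg 1: right by d3 = 8 → (8, 0)
  seg 2: left by d5 = 3 → (5, 0)
  seg 3: right by d1 = 16 → (21, 0)
  seg 4: left by d5 = 3 → (18, 0)
  seg 5: down by d5 = 3 → (18, -3)
  seg 6: up by d1 = 16 → (18, 13)
  seg 7: right by d4 = 2 → (20, 13)
  seg 8: right by d2 = 2 → (22, 13)
  seg 9: left by d5 = 3 → (19, 13)

d5 = 3
d6 = 20
d7 = 100
d8 = -9
endpoint = (19, 13)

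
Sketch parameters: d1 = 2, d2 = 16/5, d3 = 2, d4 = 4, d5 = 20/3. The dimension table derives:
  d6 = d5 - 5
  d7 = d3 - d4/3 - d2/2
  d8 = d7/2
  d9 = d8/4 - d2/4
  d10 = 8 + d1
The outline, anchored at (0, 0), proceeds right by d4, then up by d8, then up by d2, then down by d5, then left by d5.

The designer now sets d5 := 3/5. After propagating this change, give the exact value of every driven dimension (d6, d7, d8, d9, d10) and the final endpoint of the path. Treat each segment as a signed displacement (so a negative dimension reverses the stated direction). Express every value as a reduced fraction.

Apply edit: d5 := 3/5
  d6 = d5 - 5 = -22/5
  d7 = d3 - d4/3 - d2/2 = -14/15
  d8 = d7/2 = -7/15
  d9 = d8/4 - d2/4 = -11/12
  d10 = 8 + d1 = 10
Walk from origin (0, 0):
  seg 1: right by d4 = 4 → (4, 0)
  seg 2: up by d8 = -7/15 → (4, -7/15)
  seg 3: up by d2 = 16/5 → (4, 41/15)
  seg 4: down by d5 = 3/5 → (4, 32/15)
  seg 5: left by d5 = 3/5 → (17/5, 32/15)

d6 = -22/5
d7 = -14/15
d8 = -7/15
d9 = -11/12
d10 = 10
endpoint = (17/5, 32/15)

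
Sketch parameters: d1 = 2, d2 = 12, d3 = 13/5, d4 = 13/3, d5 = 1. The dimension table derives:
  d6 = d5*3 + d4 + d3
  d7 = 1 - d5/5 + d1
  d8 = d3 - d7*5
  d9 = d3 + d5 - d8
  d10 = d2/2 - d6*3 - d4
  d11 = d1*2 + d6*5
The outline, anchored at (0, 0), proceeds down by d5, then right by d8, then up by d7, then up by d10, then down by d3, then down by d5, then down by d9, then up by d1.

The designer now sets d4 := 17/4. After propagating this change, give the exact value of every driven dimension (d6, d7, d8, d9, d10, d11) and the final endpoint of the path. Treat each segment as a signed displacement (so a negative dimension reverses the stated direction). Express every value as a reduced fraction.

d6 = 197/20
d7 = 14/5
d8 = -57/5
d9 = 15
d10 = -139/5
d11 = 213/4
endpoint = (-57/5, -213/5)

Apply edit: d4 := 17/4
  d6 = d5*3 + d4 + d3 = 197/20
  d7 = 1 - d5/5 + d1 = 14/5
  d8 = d3 - d7*5 = -57/5
  d9 = d3 + d5 - d8 = 15
  d10 = d2/2 - d6*3 - d4 = -139/5
  d11 = d1*2 + d6*5 = 213/4
Walk from origin (0, 0):
  seg 1: down by d5 = 1 → (0, -1)
  seg 2: right by d8 = -57/5 → (-57/5, -1)
  seg 3: up by d7 = 14/5 → (-57/5, 9/5)
  seg 4: up by d10 = -139/5 → (-57/5, -26)
  seg 5: down by d3 = 13/5 → (-57/5, -143/5)
  seg 6: down by d5 = 1 → (-57/5, -148/5)
  seg 7: down by d9 = 15 → (-57/5, -223/5)
  seg 8: up by d1 = 2 → (-57/5, -213/5)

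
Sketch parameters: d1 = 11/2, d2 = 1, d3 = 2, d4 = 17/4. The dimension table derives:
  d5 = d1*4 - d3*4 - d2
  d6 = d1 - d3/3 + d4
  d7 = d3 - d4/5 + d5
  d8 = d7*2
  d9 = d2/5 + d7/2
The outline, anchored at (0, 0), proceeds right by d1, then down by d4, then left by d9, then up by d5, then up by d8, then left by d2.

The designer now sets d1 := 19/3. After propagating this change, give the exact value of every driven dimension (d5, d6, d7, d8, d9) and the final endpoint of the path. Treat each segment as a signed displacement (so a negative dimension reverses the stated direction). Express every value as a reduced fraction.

d5 = 49/3
d6 = 119/12
d7 = 1049/60
d8 = 1049/30
d9 = 1073/120
endpoint = (-433/120, 941/20)

Apply edit: d1 := 19/3
  d5 = d1*4 - d3*4 - d2 = 49/3
  d6 = d1 - d3/3 + d4 = 119/12
  d7 = d3 - d4/5 + d5 = 1049/60
  d8 = d7*2 = 1049/30
  d9 = d2/5 + d7/2 = 1073/120
Walk from origin (0, 0):
  seg 1: right by d1 = 19/3 → (19/3, 0)
  seg 2: down by d4 = 17/4 → (19/3, -17/4)
  seg 3: left by d9 = 1073/120 → (-313/120, -17/4)
  seg 4: up by d5 = 49/3 → (-313/120, 145/12)
  seg 5: up by d8 = 1049/30 → (-313/120, 941/20)
  seg 6: left by d2 = 1 → (-433/120, 941/20)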